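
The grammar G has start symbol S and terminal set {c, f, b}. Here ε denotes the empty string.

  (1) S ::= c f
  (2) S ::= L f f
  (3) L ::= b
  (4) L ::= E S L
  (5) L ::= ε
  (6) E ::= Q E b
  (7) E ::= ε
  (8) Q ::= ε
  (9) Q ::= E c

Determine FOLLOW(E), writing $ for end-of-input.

{b, c, f}

FIRST(S): from S::=c f we get {c}; from S::=L f f we get {b, c, f}. So FIRST(S) = {b, c, f}.
FIRST(L): from L::=b we get {b}; from L::=E S L we get {b, c, f}; from L::=ε we get {ε}. So FIRST(L) = {ε, b, c, f}.
FIRST(E): from E::=Q E b we get {b, c}; from E::=ε we get {ε}. So FIRST(E) = {ε, b, c}.
FIRST(Q): from Q::=ε we get {ε}; from Q::=E c we get {b, c}. So FIRST(Q) = {ε, b, c}.
FOLLOW(S) includes $ since S is the start symbol.
FOLLOW(L): in S::=L f f, L is followed by f f with FIRST {f}; in L::=E S L, the suffix after L is empty (adds nothing new). Thus FOLLOW(L) = {f}.
FOLLOW(S): in L::=E S L, S is followed by L with FIRST {ε, b, c, f}; in L::=E S L, the suffix after S is nullable, so FOLLOW(S) ⊇ FOLLOW(L) = {f}. Thus FOLLOW(S) = {$, b, c, f}.
FOLLOW(E): in L::=E S L, E is followed by S L with FIRST {b, c, f}; in E::=Q E b, E is followed by b with FIRST {b}; in Q::=E c, E is followed by c with FIRST {c}. Thus FOLLOW(E) = {b, c, f}.
FOLLOW(Q): in E::=Q E b, Q is followed by E b with FIRST {b, c}. Thus FOLLOW(Q) = {b, c}.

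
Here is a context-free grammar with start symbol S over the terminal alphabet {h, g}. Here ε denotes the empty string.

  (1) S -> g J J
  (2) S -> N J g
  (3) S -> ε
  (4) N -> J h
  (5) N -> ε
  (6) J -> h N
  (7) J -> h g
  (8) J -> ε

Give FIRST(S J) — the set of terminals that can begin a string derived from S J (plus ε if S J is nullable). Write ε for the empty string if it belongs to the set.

{ε, g, h}

FIRST(J) = {ε, h}
FIRST(N) = {ε, h}  (via J h)
FIRST(S) = {ε, g, h}  (via N J g)
FIRST(S J): take FIRST of each symbol in turn, carrying on past any symbol whose FIRST contains ε; result {ε, g, h}.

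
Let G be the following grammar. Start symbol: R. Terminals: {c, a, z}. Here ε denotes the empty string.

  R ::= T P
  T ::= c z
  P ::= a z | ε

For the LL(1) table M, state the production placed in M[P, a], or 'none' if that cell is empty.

P ::= a z

FIRST(T): from T::=c z we get {c}. So FIRST(T) = {c}.
FIRST(P): from P::=a z we get {a}; from P::=ε we get {ε}. So FIRST(P) = {ε, a}.
FIRST(R): from R::=T P we get {c}. So FIRST(R) = {c}.
FOLLOW(R) includes $ since R is the start symbol.
FOLLOW(R): R appears on no right-hand side. Thus FOLLOW(R) = {$}.
FOLLOW(P): in R::=T P, the suffix after P is empty, so FOLLOW(P) ⊇ FOLLOW(R) = {$}. Thus FOLLOW(P) = {$}.
For P ::= a z: FIRST(a z) = {a}, so it goes in M[P, t] for t ∈ {a}.
For P ::= ε: FIRST(ε) = {ε}, so it goes in M[P, t] for t ∈ {}; since ε ∈ FIRST, also for every t ∈ FOLLOW(P) = {$}.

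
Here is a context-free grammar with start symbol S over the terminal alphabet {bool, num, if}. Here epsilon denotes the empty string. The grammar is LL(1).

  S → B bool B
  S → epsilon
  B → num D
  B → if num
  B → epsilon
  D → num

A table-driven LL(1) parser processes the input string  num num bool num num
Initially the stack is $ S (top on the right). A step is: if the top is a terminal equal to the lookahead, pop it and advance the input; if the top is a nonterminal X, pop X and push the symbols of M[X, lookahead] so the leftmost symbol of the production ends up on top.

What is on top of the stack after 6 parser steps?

B

step 1: stack=$ S  input=num num bool num num $  — expand S → B bool B
step 2: stack=$ B bool B  input=num num bool num num $  — expand B → num D
step 3: stack=$ B bool D num  input=num num bool num num $  — match num
step 4: stack=$ B bool D  input=num bool num num $  — expand D → num
step 5: stack=$ B bool num  input=num bool num num $  — match num
step 6: stack=$ B bool  input=bool num num $  — match bool
Stack after step 6: $ B (top = B).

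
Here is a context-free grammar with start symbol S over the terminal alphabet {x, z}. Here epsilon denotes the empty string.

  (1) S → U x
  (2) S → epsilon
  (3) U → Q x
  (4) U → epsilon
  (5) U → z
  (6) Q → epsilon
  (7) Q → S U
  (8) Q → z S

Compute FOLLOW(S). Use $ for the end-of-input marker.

{$, x, z}

FIRST(S) = {epsilon, x, z}  (via U x)
FIRST(U) = {epsilon, x, z}  (via Q x)
FIRST(Q) = {epsilon, x, z}  (via S U)
FOLLOW(S) includes $ since S is the start symbol.
FOLLOW(Q): in U→Q x, Q is followed by x with FIRST {x}. Thus FOLLOW(Q) = {x}.
FOLLOW(S): in Q→S U, S is followed by U with FIRST {epsilon, x, z}; in Q→S U, the suffix after S is nullable, so FOLLOW(S) ⊇ FOLLOW(Q) = {x}; in Q→z S, the suffix after S is empty, so FOLLOW(S) ⊇ FOLLOW(Q) = {x}. Thus FOLLOW(S) = {$, x, z}.
FOLLOW(U): in S→U x, U is followed by x with FIRST {x}; in Q→S U, the suffix after U is empty, so FOLLOW(U) ⊇ FOLLOW(Q) = {x}. Thus FOLLOW(U) = {x}.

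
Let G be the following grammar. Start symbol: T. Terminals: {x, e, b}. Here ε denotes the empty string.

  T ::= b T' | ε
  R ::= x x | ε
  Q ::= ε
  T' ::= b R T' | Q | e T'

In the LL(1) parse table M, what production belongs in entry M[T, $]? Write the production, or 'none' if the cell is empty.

T ::= ε

FIRST(T) = {ε, b}
FIRST(R) = {ε, x}
FIRST(Q) = {ε}
FIRST(T') = {ε, b, e}  (via Q)
FOLLOW(T) includes $ since T is the start symbol.
FOLLOW(T): T appears on no right-hand side. Thus FOLLOW(T) = {$}.
For T ::= b T': FIRST(b T') = {b}, so it goes in M[T, t] for t ∈ {b}.
For T ::= ε: FIRST(ε) = {ε}, so it goes in M[T, t] for t ∈ {}; since ε ∈ FIRST, also for every t ∈ FOLLOW(T) = {$}.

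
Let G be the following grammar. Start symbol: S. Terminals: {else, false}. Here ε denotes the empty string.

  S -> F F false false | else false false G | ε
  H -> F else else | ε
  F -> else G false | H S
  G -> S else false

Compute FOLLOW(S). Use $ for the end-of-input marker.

FIRST(S): from S->F F false false we get {else, false}; from S->else false false G we get {else}; from S->ε we get {ε}. So FIRST(S) = {ε, else, false}.
FIRST(G): from G->S else false we get {else, false}. So FIRST(G) = {else, false}.
FIRST(H): from H->F else else we get {else, false}; from H->ε we get {ε}. So FIRST(H) = {ε, else, false}.
FIRST(F): from F->else G false we get {else}; from F->H S we get {ε, else, false}. So FIRST(F) = {ε, else, false}.
FOLLOW(S) includes $ since S is the start symbol.
FOLLOW(F): in S->F F false false (occurrence 1), F is followed by F false false with FIRST {else, false}; in S->F F false false (occurrence 2), F is followed by false false with FIRST {false}; in H->F else else, F is followed by else else with FIRST {else}. Thus FOLLOW(F) = {else, false}.
FOLLOW(S): in F->H S, the suffix after S is empty, so FOLLOW(S) ⊇ FOLLOW(F) = {else, false}; in G->S else false, S is followed by else false with FIRST {else}. Thus FOLLOW(S) = {$, else, false}.
FOLLOW(H): in F->H S, H is followed by S with FIRST {ε, else, false}; in F->H S, the suffix after H is nullable, so FOLLOW(H) ⊇ FOLLOW(F) = {else, false}. Thus FOLLOW(H) = {else, false}.
FOLLOW(G): in S->else false false G, the suffix after G is empty, so FOLLOW(G) ⊇ FOLLOW(S) = {$, else, false}; in F->else G false, G is followed by false with FIRST {false}. Thus FOLLOW(G) = {$, else, false}.

{$, else, false}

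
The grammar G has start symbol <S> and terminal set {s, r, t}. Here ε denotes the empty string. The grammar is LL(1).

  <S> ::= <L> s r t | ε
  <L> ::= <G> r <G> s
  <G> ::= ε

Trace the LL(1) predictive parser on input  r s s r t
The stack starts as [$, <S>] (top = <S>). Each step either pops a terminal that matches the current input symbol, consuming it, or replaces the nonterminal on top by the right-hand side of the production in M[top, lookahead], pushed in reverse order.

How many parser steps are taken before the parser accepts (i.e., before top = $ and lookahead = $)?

9

     Stack                Input        Action
  1  $ <S>                r s s r t $  expand <S> ::= <L> s r t
  2  $ t r s <L>          r s s r t $  expand <L> ::= <G> r <G> s
  3  $ t r s s <G> r <G>  r s s r t $  expand <G> ::= ε
  4  $ t r s s <G> r      r s s r t $  match r
  5  $ t r s s <G>        s s r t $    expand <G> ::= ε
  6  $ t r s s            s s r t $    match s
  7  $ t r s              s r t $      match s
  8  $ t r                r t $        match r
  9  $ t                  t $          match t
Accept reached after 9 steps.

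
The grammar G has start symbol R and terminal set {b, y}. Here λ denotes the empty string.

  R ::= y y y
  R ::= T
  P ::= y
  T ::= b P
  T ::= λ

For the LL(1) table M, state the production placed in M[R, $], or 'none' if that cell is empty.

R ::= T

FIRST(P) = {y}
FIRST(T) = {λ, b}
FIRST(R) = {λ, b, y}  (via T)
FOLLOW(R) includes $ since R is the start symbol.
FOLLOW(R): R appears on no right-hand side. Thus FOLLOW(R) = {$}.
For R ::= y y y: FIRST(y y y) = {y}, so it goes in M[R, t] for t ∈ {y}.
For R ::= T: FIRST(T) = {λ, b}, so it goes in M[R, t] for t ∈ {b}; since λ ∈ FIRST, also for every t ∈ FOLLOW(R) = {$}.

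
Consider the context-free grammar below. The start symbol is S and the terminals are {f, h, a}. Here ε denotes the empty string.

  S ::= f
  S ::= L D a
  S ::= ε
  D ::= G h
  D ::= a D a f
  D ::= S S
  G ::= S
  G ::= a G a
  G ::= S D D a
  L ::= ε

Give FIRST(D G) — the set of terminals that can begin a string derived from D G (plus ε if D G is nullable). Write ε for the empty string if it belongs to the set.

{ε, a, f, h}

FIRST(L) = {ε}
FIRST(S) = {ε, a, f, h}  (via L D a)
FIRST(D) = {ε, a, f, h}  (via G h, S S)
FIRST(G) = {ε, a, f, h}  (via S, S D D a)
FIRST(D G): take FIRST of each symbol in turn, carrying on past any symbol whose FIRST contains ε; result {ε, a, f, h}.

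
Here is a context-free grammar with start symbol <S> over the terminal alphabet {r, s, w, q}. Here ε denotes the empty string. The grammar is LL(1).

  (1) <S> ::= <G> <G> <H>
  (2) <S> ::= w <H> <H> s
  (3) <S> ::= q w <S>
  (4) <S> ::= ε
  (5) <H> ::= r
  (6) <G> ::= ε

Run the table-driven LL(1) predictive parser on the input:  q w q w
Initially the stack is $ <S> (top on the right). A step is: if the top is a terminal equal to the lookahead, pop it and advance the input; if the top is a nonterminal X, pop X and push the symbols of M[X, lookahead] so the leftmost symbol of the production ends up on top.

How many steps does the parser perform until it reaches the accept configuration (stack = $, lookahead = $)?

7

step 1: stack=$ <S>  input=q w q w $  — expand <S> ::= q w <S>
step 2: stack=$ <S> w q  input=q w q w $  — match q
step 3: stack=$ <S> w  input=w q w $  — match w
step 4: stack=$ <S>  input=q w $  — expand <S> ::= q w <S>
step 5: stack=$ <S> w q  input=q w $  — match q
step 6: stack=$ <S> w  input=w $  — match w
step 7: stack=$ <S>  input=$  — expand <S> ::= ε
Accept reached after 7 steps.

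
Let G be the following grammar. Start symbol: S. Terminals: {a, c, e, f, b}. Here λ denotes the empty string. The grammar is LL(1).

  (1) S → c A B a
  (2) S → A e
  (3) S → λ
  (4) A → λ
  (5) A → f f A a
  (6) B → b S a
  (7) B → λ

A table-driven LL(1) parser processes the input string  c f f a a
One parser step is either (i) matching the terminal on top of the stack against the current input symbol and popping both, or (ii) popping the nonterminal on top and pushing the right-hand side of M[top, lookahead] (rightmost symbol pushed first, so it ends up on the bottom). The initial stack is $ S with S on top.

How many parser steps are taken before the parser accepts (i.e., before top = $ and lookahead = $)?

step 1: stack=$ S  input=c f f a a $  — expand S → c A B a
step 2: stack=$ a B A c  input=c f f a a $  — match c
step 3: stack=$ a B A  input=f f a a $  — expand A → f f A a
step 4: stack=$ a B a A f f  input=f f a a $  — match f
step 5: stack=$ a B a A f  input=f a a $  — match f
step 6: stack=$ a B a A  input=a a $  — expand A → λ
step 7: stack=$ a B a  input=a a $  — match a
step 8: stack=$ a B  input=a $  — expand B → λ
step 9: stack=$ a  input=a $  — match a
Accept reached after 9 steps.

9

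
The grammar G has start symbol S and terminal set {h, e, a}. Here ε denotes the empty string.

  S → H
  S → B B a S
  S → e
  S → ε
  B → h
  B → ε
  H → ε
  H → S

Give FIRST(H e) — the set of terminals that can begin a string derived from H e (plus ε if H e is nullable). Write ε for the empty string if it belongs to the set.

{a, e, h}

FIRST(B): from B→h we get {h}; from B→ε we get {ε}. So FIRST(B) = {ε, h}.
FIRST(S): from S→H we get {ε, a, e, h}; from S→B B a S we get {a, h}; from S→e we get {e}; from S→ε we get {ε}. So FIRST(S) = {ε, a, e, h}.
FIRST(H): from H→ε we get {ε}; from H→S we get {ε, a, e, h}. So FIRST(H) = {ε, a, e, h}.
FIRST(H e): take FIRST of each symbol in turn, carrying on past any symbol whose FIRST contains ε; result {a, e, h}.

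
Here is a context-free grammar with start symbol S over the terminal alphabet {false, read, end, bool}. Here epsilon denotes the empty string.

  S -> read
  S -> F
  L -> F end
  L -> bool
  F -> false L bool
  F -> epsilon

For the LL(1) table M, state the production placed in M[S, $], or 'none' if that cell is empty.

S -> F

FIRST(F): from F->false L bool we get {false}; from F->epsilon we get {epsilon}. So FIRST(F) = {epsilon, false}.
FIRST(S): from S->read we get {read}; from S->F we get {epsilon, false}. So FIRST(S) = {epsilon, false, read}.
FIRST(L): from L->F end we get {end, false}; from L->bool we get {bool}. So FIRST(L) = {bool, end, false}.
FOLLOW(S) includes $ since S is the start symbol.
FOLLOW(S): S appears on no right-hand side. Thus FOLLOW(S) = {$}.
For S -> read: FIRST(read) = {read}, so it goes in M[S, t] for t ∈ {read}.
For S -> F: FIRST(F) = {epsilon, false}, so it goes in M[S, t] for t ∈ {false}; since epsilon ∈ FIRST, also for every t ∈ FOLLOW(S) = {$}.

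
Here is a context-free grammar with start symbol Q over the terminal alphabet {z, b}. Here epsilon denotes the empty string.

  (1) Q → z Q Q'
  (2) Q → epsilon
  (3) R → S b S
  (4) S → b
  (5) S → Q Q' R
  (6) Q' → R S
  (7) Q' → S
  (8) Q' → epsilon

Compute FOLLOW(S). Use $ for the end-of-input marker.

FIRST(Q) = {epsilon, z}
FIRST(R) = {b, z}  (via S b S)
FIRST(S) = {b, z}  (via Q Q' R)
FIRST(Q') = {epsilon, b, z}  (via R S, S)
FOLLOW(Q) includes $ since Q is the start symbol.
FOLLOW(Q): in Q→z Q Q', Q is followed by Q' with FIRST {epsilon, b, z}; in Q→z Q Q', the suffix after Q is nullable (adds nothing new); in S→Q Q' R, Q is followed by Q' R with FIRST {b, z}. Thus FOLLOW(Q) = {$, b, z}.
FOLLOW(Q'): in Q→z Q Q', the suffix after Q' is empty, so FOLLOW(Q') ⊇ FOLLOW(Q) = {$, b, z}; in S→Q Q' R, Q' is followed by R with FIRST {b, z}. Thus FOLLOW(Q') = {$, b, z}.
FOLLOW(R): in S→Q Q' R, the suffix after R is empty, so FOLLOW(R) ⊇ FOLLOW(S) = {$, b, z}; in Q'→R S, R is followed by S with FIRST {b, z}. Thus FOLLOW(R) = {$, b, z}.
FOLLOW(S): in R→S b S (occurrence 1), S is followed by b S with FIRST {b}; in R→S b S (occurrence 2), the suffix after S is empty, so FOLLOW(S) ⊇ FOLLOW(R) = {$, b, z}; in Q'→R S, the suffix after S is empty, so FOLLOW(S) ⊇ FOLLOW(Q') = {$, b, z}; in Q'→S, the suffix after S is empty, so FOLLOW(S) ⊇ FOLLOW(Q') = {$, b, z}. Thus FOLLOW(S) = {$, b, z}.

{$, b, z}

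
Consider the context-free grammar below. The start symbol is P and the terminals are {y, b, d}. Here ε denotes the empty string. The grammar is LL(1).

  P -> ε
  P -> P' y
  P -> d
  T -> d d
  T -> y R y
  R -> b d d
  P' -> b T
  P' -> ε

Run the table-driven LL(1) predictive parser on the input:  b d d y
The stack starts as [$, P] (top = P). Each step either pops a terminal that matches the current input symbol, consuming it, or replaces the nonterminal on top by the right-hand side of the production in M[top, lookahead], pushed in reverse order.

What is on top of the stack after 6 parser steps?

y

step 1: stack=$ P  input=b d d y $  — expand P -> P' y
step 2: stack=$ y P'  input=b d d y $  — expand P' -> b T
step 3: stack=$ y T b  input=b d d y $  — match b
step 4: stack=$ y T  input=d d y $  — expand T -> d d
step 5: stack=$ y d d  input=d d y $  — match d
step 6: stack=$ y d  input=d y $  — match d
Stack after step 6: $ y (top = y).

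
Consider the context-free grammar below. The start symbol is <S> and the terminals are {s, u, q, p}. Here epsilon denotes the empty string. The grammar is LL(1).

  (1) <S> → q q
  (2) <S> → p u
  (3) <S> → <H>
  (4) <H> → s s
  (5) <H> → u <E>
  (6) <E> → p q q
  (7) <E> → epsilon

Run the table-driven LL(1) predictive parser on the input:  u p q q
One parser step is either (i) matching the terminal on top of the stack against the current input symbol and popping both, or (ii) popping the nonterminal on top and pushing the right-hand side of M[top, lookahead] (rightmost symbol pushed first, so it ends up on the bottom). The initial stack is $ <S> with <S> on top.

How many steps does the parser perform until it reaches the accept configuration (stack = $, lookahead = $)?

7

     Stack    Input      Action
  1  $ <S>    u p q q $  expand <S> → <H>
  2  $ <H>    u p q q $  expand <H> → u <E>
  3  $ <E> u  u p q q $  match u
  4  $ <E>    p q q $    expand <E> → p q q
  5  $ q q p  p q q $    match p
  6  $ q q    q q $      match q
  7  $ q      q $        match q
Accept reached after 7 steps.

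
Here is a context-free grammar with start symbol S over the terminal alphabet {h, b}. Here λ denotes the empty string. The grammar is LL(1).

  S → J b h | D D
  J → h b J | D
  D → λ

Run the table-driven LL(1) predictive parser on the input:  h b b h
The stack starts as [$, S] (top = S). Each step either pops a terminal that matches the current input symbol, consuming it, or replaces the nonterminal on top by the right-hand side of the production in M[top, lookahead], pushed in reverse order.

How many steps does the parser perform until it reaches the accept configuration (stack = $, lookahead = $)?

8

step 1: stack=$ S  input=h b b h $  — expand S → J b h
step 2: stack=$ h b J  input=h b b h $  — expand J → h b J
step 3: stack=$ h b J b h  input=h b b h $  — match h
step 4: stack=$ h b J b  input=b b h $  — match b
step 5: stack=$ h b J  input=b h $  — expand J → D
step 6: stack=$ h b D  input=b h $  — expand D → λ
step 7: stack=$ h b  input=b h $  — match b
step 8: stack=$ h  input=h $  — match h
Accept reached after 8 steps.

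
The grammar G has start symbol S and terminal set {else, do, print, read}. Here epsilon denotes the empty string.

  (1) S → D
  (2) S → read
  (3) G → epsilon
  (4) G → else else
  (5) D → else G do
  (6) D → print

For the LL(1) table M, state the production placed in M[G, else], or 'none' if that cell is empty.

FIRST(G): from G→epsilon we get {epsilon}; from G→else else we get {else}. So FIRST(G) = {epsilon, else}.
FIRST(D): from D→else G do we get {else}; from D→print we get {print}. So FIRST(D) = {else, print}.
FIRST(S): from S→D we get {else, print}; from S→read we get {read}. So FIRST(S) = {else, print, read}.
FOLLOW(S) includes $ since S is the start symbol.
FOLLOW(G): in D→else G do, G is followed by do with FIRST {do}. Thus FOLLOW(G) = {do}.
For G → epsilon: FIRST(epsilon) = {epsilon}, so it goes in M[G, t] for t ∈ {}; since epsilon ∈ FIRST, also for every t ∈ FOLLOW(G) = {do}.
For G → else else: FIRST(else else) = {else}, so it goes in M[G, t] for t ∈ {else}.

G → else else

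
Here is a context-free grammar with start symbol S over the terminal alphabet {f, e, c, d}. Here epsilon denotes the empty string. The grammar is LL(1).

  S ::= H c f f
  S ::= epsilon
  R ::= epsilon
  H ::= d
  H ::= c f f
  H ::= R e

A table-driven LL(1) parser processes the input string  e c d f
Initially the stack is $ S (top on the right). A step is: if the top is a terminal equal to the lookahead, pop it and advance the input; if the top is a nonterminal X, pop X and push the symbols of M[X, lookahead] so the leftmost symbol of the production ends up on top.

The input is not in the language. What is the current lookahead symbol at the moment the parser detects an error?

     Stack        Input      Action
  1  $ S          e c d f $  expand S ::= H c f f
  2  $ f f c H    e c d f $  expand H ::= R e
  3  $ f f c e R  e c d f $  expand R ::= epsilon
  4  $ f f c e    e c d f $  match e
  5  $ f f c      c d f $    match c
  6  $ f f        d f $      error: top is terminal f but lookahead is d

d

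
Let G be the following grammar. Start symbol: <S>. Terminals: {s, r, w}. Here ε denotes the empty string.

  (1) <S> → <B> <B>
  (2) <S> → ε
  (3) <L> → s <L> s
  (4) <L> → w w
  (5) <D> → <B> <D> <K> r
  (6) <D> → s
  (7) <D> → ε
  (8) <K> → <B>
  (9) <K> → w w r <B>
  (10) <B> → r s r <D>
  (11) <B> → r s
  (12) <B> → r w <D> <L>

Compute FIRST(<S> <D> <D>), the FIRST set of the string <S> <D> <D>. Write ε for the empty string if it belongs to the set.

FIRST(<L>): from <L>→s <L> s we get {s}; from <L>→w w we get {w}. So FIRST(<L>) = {s, w}.
FIRST(<B>): from <B>→r s r <D> we get {r}; from <B>→r s we get {r}; from <B>→r w <D> <L> we get {r}. So FIRST(<B>) = {r}.
FIRST(<S>): from <S>→<B> <B> we get {r}; from <S>→ε we get {ε}. So FIRST(<S>) = {ε, r}.
FIRST(<D>): from <D>→<B> <D> <K> r we get {r}; from <D>→s we get {s}; from <D>→ε we get {ε}. So FIRST(<D>) = {ε, r, s}.
FIRST(<K>): from <K>→<B> we get {r}; from <K>→w w r <B> we get {w}. So FIRST(<K>) = {r, w}.
FIRST(<S> <D> <D>): take FIRST of each symbol in turn, carrying on past any symbol whose FIRST contains ε; result {ε, r, s}.

{ε, r, s}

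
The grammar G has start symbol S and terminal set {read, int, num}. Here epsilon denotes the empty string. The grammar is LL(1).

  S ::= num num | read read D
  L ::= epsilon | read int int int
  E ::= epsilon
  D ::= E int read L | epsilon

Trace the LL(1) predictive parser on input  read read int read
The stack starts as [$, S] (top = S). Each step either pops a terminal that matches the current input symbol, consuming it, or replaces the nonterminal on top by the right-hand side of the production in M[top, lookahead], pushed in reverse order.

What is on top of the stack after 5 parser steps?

     Stack           Input                 Action
  1  $ S             read read int read $  expand S ::= read read D
  2  $ D read read   read read int read $  match read
  3  $ D read        read int read $       match read
  4  $ D             int read $            expand D ::= E int read L
  5  $ L read int E  int read $            expand E ::= epsilon
Stack after step 5: $ L read int (top = int).

int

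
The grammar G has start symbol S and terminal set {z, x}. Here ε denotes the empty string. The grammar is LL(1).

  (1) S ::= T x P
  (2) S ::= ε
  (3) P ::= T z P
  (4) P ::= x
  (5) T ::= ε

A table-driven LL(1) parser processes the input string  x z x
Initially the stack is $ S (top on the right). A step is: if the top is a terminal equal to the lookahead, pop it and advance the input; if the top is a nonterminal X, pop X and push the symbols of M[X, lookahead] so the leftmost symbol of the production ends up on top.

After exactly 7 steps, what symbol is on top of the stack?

     Stack    Input    Action
  1  $ S      x z x $  expand S ::= T x P
  2  $ P x T  x z x $  expand T ::= ε
  3  $ P x    x z x $  match x
  4  $ P      z x $    expand P ::= T z P
  5  $ P z T  z x $    expand T ::= ε
  6  $ P z    z x $    match z
  7  $ P      x $      expand P ::= x
Stack after step 7: $ x (top = x).

x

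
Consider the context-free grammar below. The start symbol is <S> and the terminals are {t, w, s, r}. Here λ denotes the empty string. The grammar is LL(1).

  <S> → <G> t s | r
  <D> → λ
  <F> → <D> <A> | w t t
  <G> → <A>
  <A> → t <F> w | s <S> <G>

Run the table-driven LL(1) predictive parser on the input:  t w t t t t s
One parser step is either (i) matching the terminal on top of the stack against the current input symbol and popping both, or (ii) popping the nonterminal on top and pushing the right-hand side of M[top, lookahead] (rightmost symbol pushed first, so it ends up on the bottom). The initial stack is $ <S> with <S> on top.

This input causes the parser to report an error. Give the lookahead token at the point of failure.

     Stack          Input            Action
  1  $ <S>          t w t t t t s $  expand <S> → <G> t s
  2  $ s t <G>      t w t t t t s $  expand <G> → <A>
  3  $ s t <A>      t w t t t t s $  expand <A> → t <F> w
  4  $ s t w <F> t  t w t t t t s $  match t
  5  $ s t w <F>    w t t t t s $    expand <F> → w t t
  6  $ s t w t t w  w t t t t s $    match w
  7  $ s t w t t    t t t t s $      match t
  8  $ s t w t      t t t s $        match t
  9  $ s t w        t t s $          error: top is terminal w but lookahead is t

t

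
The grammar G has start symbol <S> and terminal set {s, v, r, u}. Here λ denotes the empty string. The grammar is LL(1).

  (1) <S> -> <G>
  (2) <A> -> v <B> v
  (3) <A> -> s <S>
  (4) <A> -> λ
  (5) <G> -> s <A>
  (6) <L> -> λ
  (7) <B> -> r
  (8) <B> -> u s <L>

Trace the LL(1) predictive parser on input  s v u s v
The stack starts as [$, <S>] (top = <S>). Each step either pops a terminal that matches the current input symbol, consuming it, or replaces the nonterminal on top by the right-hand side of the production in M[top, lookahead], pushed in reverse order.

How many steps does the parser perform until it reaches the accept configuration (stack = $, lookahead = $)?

10

      Stack        Input        Action
   1  $ <S>        s v u s v $  expand <S> -> <G>
   2  $ <G>        s v u s v $  expand <G> -> s <A>
   3  $ <A> s      s v u s v $  match s
   4  $ <A>        v u s v $    expand <A> -> v <B> v
   5  $ v <B> v    v u s v $    match v
   6  $ v <B>      u s v $      expand <B> -> u s <L>
   7  $ v <L> s u  u s v $      match u
   8  $ v <L> s    s v $        match s
   9  $ v <L>      v $          expand <L> -> λ
  10  $ v          v $          match v
Accept reached after 10 steps.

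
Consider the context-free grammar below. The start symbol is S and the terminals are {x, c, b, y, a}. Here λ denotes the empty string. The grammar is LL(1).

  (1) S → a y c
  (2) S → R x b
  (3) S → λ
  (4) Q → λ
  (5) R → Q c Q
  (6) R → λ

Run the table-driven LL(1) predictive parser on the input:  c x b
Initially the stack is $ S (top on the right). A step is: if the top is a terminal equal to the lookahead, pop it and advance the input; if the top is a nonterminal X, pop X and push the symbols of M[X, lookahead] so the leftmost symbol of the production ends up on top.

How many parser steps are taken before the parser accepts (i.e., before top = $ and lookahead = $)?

     Stack        Input    Action
  1  $ S          c x b $  expand S → R x b
  2  $ b x R      c x b $  expand R → Q c Q
  3  $ b x Q c Q  c x b $  expand Q → λ
  4  $ b x Q c    c x b $  match c
  5  $ b x Q      x b $    expand Q → λ
  6  $ b x        x b $    match x
  7  $ b          b $      match b
Accept reached after 7 steps.

7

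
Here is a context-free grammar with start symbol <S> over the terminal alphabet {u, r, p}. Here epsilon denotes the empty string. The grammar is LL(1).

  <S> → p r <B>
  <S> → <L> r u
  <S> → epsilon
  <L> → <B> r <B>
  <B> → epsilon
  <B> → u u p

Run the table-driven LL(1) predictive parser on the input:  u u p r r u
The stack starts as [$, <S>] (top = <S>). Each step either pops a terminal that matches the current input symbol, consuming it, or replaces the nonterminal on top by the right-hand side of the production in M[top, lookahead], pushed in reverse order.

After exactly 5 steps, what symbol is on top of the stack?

p

step 1: stack=$ <S>  input=u u p r r u $  — expand <S> → <L> r u
step 2: stack=$ u r <L>  input=u u p r r u $  — expand <L> → <B> r <B>
step 3: stack=$ u r <B> r <B>  input=u u p r r u $  — expand <B> → u u p
step 4: stack=$ u r <B> r p u u  input=u u p r r u $  — match u
step 5: stack=$ u r <B> r p u  input=u p r r u $  — match u
Stack after step 5: $ u r <B> r p (top = p).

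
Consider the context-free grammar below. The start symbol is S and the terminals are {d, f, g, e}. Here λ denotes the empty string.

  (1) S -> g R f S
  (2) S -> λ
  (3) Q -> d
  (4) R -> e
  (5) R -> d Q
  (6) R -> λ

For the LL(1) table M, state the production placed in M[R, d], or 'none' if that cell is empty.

R -> d Q

FIRST(S): from S->g R f S we get {g}; from S->λ we get {λ}. So FIRST(S) = {λ, g}.
FIRST(Q): from Q->d we get {d}. So FIRST(Q) = {d}.
FIRST(R): from R->e we get {e}; from R->d Q we get {d}; from R->λ we get {λ}. So FIRST(R) = {λ, d, e}.
FOLLOW(S) includes $ since S is the start symbol.
FOLLOW(R): in S->g R f S, R is followed by f S with FIRST {f}. Thus FOLLOW(R) = {f}.
For R -> e: FIRST(e) = {e}, so it goes in M[R, t] for t ∈ {e}.
For R -> d Q: FIRST(d Q) = {d}, so it goes in M[R, t] for t ∈ {d}.
For R -> λ: FIRST(λ) = {λ}, so it goes in M[R, t] for t ∈ {}; since λ ∈ FIRST, also for every t ∈ FOLLOW(R) = {f}.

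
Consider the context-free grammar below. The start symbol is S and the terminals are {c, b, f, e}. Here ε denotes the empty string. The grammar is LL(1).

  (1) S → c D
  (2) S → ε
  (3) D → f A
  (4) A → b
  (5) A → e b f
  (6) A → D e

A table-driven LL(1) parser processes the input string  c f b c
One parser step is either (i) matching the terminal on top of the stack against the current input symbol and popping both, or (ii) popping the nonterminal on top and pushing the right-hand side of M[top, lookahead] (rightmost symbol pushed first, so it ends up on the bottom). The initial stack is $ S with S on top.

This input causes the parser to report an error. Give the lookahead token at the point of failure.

step 1: stack=$ S  input=c f b c $  — expand S → c D
step 2: stack=$ D c  input=c f b c $  — match c
step 3: stack=$ D  input=f b c $  — expand D → f A
step 4: stack=$ A f  input=f b c $  — match f
step 5: stack=$ A  input=b c $  — expand A → b
step 6: stack=$ b  input=b c $  — match b
step 7: stack=$  input=c $  — error: stack empty but input remains

c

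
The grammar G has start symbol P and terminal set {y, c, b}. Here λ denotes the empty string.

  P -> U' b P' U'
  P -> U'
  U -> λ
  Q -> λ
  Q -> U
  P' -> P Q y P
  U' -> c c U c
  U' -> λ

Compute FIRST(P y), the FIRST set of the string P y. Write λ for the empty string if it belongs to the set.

{b, c, y}

FIRST(U): from U->λ we get {λ}. So FIRST(U) = {λ}.
FIRST(U'): from U'->c c U c we get {c}; from U'->λ we get {λ}. So FIRST(U') = {λ, c}.
FIRST(P): from P->U' b P' U' we get {b, c}; from P->U' we get {λ, c}. So FIRST(P) = {λ, b, c}.
FIRST(Q): from Q->λ we get {λ}; from Q->U we get {λ}. So FIRST(Q) = {λ}.
FIRST(P'): from P'->P Q y P we get {b, c, y}. So FIRST(P') = {b, c, y}.
FIRST(P y): take FIRST of each symbol in turn, carrying on past any symbol whose FIRST contains λ; result {b, c, y}.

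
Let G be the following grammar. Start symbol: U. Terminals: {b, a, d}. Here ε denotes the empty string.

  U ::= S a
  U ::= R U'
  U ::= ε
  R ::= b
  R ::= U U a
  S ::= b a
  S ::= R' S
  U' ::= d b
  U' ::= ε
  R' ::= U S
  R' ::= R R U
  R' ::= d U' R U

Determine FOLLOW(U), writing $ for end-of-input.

{$, a, b, d}

FIRST(U'): from U'::=d b we get {d}; from U'::=ε we get {ε}. So FIRST(U') = {ε, d}.
FIRST(U): from U::=S a we get {a, b, d}; from U::=R U' we get {a, b, d}; from U::=ε we get {ε}. So FIRST(U) = {ε, a, b, d}.
FIRST(R): from R::=b we get {b}; from R::=U U a we get {a, b, d}. So FIRST(R) = {a, b, d}.
FIRST(S): from S::=b a we get {b}; from S::=R' S we get {a, b, d}. So FIRST(S) = {a, b, d}.
FIRST(R'): from R'::=U S we get {a, b, d}; from R'::=R R U we get {a, b, d}; from R'::=d U' R U we get {d}. So FIRST(R') = {a, b, d}.
FOLLOW(U) includes $ since U is the start symbol.
FOLLOW(R'): in S::=R' S, R' is followed by S with FIRST {a, b, d}. Thus FOLLOW(R') = {a, b, d}.
FOLLOW(U): in R::=U U a (occurrence 1), U is followed by U a with FIRST {a, b, d}; in R::=U U a (occurrence 2), U is followed by a with FIRST {a}; in R'::=U S, U is followed by S with FIRST {a, b, d}; in R'::=R R U, the suffix after U is empty, so FOLLOW(U) ⊇ FOLLOW(R') = {a, b, d}; in R'::=d U' R U, the suffix after U is empty, so FOLLOW(U) ⊇ FOLLOW(R') = {a, b, d}. Thus FOLLOW(U) = {$, a, b, d}.
FOLLOW(R): in U::=R U', R is followed by U' with FIRST {ε, d}; in U::=R U', the suffix after R is nullable, so FOLLOW(R) ⊇ FOLLOW(U) = {$, a, b, d}; in R'::=R R U (occurrence 1), R is followed by R U with FIRST {a, b, d}; in R'::=R R U (occurrence 2), R is followed by U with FIRST {ε, a, b, d}; in R'::=R R U (occurrence 2), the suffix after R is nullable, so FOLLOW(R) ⊇ FOLLOW(R') = {a, b, d}; in R'::=d U' R U, R is followed by U with FIRST {ε, a, b, d}; in R'::=d U' R U, the suffix after R is nullable, so FOLLOW(R) ⊇ FOLLOW(R') = {a, b, d}. Thus FOLLOW(R) = {$, a, b, d}.
FOLLOW(S): in U::=S a, S is followed by a with FIRST {a}; in S::=R' S, the suffix after S is empty (adds nothing new); in R'::=U S, the suffix after S is empty, so FOLLOW(S) ⊇ FOLLOW(R') = {a, b, d}. Thus FOLLOW(S) = {a, b, d}.
FOLLOW(U'): in U::=R U', the suffix after U' is empty, so FOLLOW(U') ⊇ FOLLOW(U) = {$, a, b, d}; in R'::=d U' R U, U' is followed by R U with FIRST {a, b, d}. Thus FOLLOW(U') = {$, a, b, d}.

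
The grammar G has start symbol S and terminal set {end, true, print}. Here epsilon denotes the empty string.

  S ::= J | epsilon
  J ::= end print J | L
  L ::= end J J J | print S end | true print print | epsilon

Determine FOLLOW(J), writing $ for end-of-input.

FIRST(L): from L::=end J J J we get {end}; from L::=print S end we get {print}; from L::=true print print we get {true}; from L::=epsilon we get {epsilon}. So FIRST(L) = {epsilon, end, print, true}.
FIRST(J): from J::=end print J we get {end}; from J::=L we get {epsilon, end, print, true}. So FIRST(J) = {epsilon, end, print, true}.
FIRST(S): from S::=J we get {epsilon, end, print, true}; from S::=epsilon we get {epsilon}. So FIRST(S) = {epsilon, end, print, true}.
FOLLOW(S) includes $ since S is the start symbol.
FOLLOW(S): in L::=print S end, S is followed by end with FIRST {end}. Thus FOLLOW(S) = {$, end}.
FOLLOW(J): in S::=J, the suffix after J is empty, so FOLLOW(J) ⊇ FOLLOW(S) = {$, end}; in J::=end print J, the suffix after J is empty (adds nothing new); in L::=end J J J (occurrence 1), J is followed by J J with FIRST {epsilon, end, print, true}; in L::=end J J J (occurrence 1), the suffix after J is nullable, so FOLLOW(J) ⊇ FOLLOW(L) = {$, end, print, true}; in L::=end J J J (occurrence 2), J is followed by J with FIRST {epsilon, end, print, true}; in L::=end J J J (occurrence 2), the suffix after J is nullable, so FOLLOW(J) ⊇ FOLLOW(L) = {$, end, print, true}; in L::=end J J J (occurrence 3), the suffix after J is empty, so FOLLOW(J) ⊇ FOLLOW(L) = {$, end, print, true}. Thus FOLLOW(J) = {$, end, print, true}.
FOLLOW(L): in J::=L, the suffix after L is empty, so FOLLOW(L) ⊇ FOLLOW(J) = {$, end, print, true}. Thus FOLLOW(L) = {$, end, print, true}.

{$, end, print, true}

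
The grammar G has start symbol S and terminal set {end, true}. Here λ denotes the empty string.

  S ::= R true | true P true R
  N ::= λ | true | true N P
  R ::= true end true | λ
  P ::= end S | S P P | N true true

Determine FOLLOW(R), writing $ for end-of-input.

FIRST(N) = {λ, true}
FIRST(R) = {λ, true}
FIRST(S) = {true}  (via R true)
FIRST(P) = {end, true}  (via S P P, N true true)
FOLLOW(S) includes $ since S is the start symbol.
FOLLOW(N): in N::=true N P, N is followed by P with FIRST {end, true}; in P::=N true true, N is followed by true true with FIRST {true}. Thus FOLLOW(N) = {end, true}.
FOLLOW(P): in S::=true P true R, P is followed by true R with FIRST {true}; in N::=true N P, the suffix after P is empty, so FOLLOW(P) ⊇ FOLLOW(N) = {end, true}; in P::=S P P (occurrence 1), P is followed by P with FIRST {end, true}; in P::=S P P (occurrence 2), the suffix after P is empty (adds nothing new). Thus FOLLOW(P) = {end, true}.
FOLLOW(S): in P::=end S, the suffix after S is empty, so FOLLOW(S) ⊇ FOLLOW(P) = {end, true}; in P::=S P P, S is followed by P P with FIRST {end, true}. Thus FOLLOW(S) = {$, end, true}.
FOLLOW(R): in S::=R true, R is followed by true with FIRST {true}; in S::=true P true R, the suffix after R is empty, so FOLLOW(R) ⊇ FOLLOW(S) = {$, end, true}. Thus FOLLOW(R) = {$, end, true}.

{$, end, true}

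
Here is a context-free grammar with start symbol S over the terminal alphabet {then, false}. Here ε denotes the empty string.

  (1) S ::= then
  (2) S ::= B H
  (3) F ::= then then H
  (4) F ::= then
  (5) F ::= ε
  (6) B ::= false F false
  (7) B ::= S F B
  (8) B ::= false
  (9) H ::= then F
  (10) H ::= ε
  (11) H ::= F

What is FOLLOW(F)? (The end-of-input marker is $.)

{$, false, then}

FIRST(F) = {ε, then}
FIRST(H) = {ε, then}  (via F)
FIRST(S) = {false, then}  (via B H)
FIRST(B) = {false, then}  (via S F B)
FOLLOW(S) includes $ since S is the start symbol.
FOLLOW(S): in B::=S F B, S is followed by F B with FIRST {false, then}. Thus FOLLOW(S) = {$, false, then}.
FOLLOW(B): in S::=B H, B is followed by H with FIRST {ε, then}; in S::=B H, the suffix after B is nullable, so FOLLOW(B) ⊇ FOLLOW(S) = {$, false, then}; in B::=S F B, the suffix after B is empty (adds nothing new). Thus FOLLOW(B) = {$, false, then}.
FOLLOW(F): in B::=false F false, F is followed by false with FIRST {false}; in B::=S F B, F is followed by B with FIRST {false, then}; in H::=then F, the suffix after F is empty, so FOLLOW(F) ⊇ FOLLOW(H) = {$, false, then}; in H::=F, the suffix after F is empty, so FOLLOW(F) ⊇ FOLLOW(H) = {$, false, then}. Thus FOLLOW(F) = {$, false, then}.
FOLLOW(H): in S::=B H, the suffix after H is empty, so FOLLOW(H) ⊇ FOLLOW(S) = {$, false, then}; in F::=then then H, the suffix after H is empty, so FOLLOW(H) ⊇ FOLLOW(F) = {$, false, then}. Thus FOLLOW(H) = {$, false, then}.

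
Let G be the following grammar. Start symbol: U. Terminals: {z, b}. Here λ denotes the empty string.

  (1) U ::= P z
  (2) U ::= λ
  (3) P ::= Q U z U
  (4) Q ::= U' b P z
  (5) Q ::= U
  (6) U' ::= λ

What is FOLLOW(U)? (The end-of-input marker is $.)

{$, b, z}

FIRST(U') = {λ}
FIRST(U) = {λ, b, z}  (via P z)
FIRST(Q) = {λ, b, z}  (via U' b P z, U)
FIRST(P) = {b, z}  (via Q U z U)
FOLLOW(U) includes $ since U is the start symbol.
FOLLOW(P): in U::=P z, P is followed by z with FIRST {z}; in Q::=U' b P z, P is followed by z with FIRST {z}. Thus FOLLOW(P) = {z}.
FOLLOW(Q): in P::=Q U z U, Q is followed by U z U with FIRST {b, z}. Thus FOLLOW(Q) = {b, z}.
FOLLOW(U): in P::=Q U z U (occurrence 1), U is followed by z U with FIRST {z}; in P::=Q U z U (occurrence 2), the suffix after U is empty, so FOLLOW(U) ⊇ FOLLOW(P) = {z}; in Q::=U, the suffix after U is empty, so FOLLOW(U) ⊇ FOLLOW(Q) = {b, z}. Thus FOLLOW(U) = {$, b, z}.
FOLLOW(U'): in Q::=U' b P z, U' is followed by b P z with FIRST {b}. Thus FOLLOW(U') = {b}.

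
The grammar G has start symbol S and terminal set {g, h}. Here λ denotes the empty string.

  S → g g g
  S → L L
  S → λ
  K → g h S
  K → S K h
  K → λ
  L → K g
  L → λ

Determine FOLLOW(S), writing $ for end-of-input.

FIRST(S) = {λ, g, h}  (via L L)
FIRST(K) = {λ, g, h}  (via S K h)
FIRST(L) = {λ, g, h}  (via K g)
FOLLOW(S) includes $ since S is the start symbol.
FOLLOW(K): in K→S K h, K is followed by h with FIRST {h}; in L→K g, K is followed by g with FIRST {g}. Thus FOLLOW(K) = {g, h}.
FOLLOW(S): in K→g h S, the suffix after S is empty, so FOLLOW(S) ⊇ FOLLOW(K) = {g, h}; in K→S K h, S is followed by K h with FIRST {g, h}. Thus FOLLOW(S) = {$, g, h}.
FOLLOW(L): in S→L L (occurrence 1), L is followed by L with FIRST {λ, g, h}; in S→L L (occurrence 1), the suffix after L is nullable, so FOLLOW(L) ⊇ FOLLOW(S) = {$, g, h}; in S→L L (occurrence 2), the suffix after L is empty, so FOLLOW(L) ⊇ FOLLOW(S) = {$, g, h}. Thus FOLLOW(L) = {$, g, h}.

{$, g, h}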